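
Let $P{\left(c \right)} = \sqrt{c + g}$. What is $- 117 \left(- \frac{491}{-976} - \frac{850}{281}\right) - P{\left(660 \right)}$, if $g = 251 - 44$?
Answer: $\frac{80920593}{274256} - 17 \sqrt{3} \approx 265.61$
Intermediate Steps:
$g = 207$ ($g = 251 - 44 = 207$)
$P{\left(c \right)} = \sqrt{207 + c}$ ($P{\left(c \right)} = \sqrt{c + 207} = \sqrt{207 + c}$)
$- 117 \left(- \frac{491}{-976} - \frac{850}{281}\right) - P{\left(660 \right)} = - 117 \left(- \frac{491}{-976} - \frac{850}{281}\right) - \sqrt{207 + 660} = - 117 \left(\left(-491\right) \left(- \frac{1}{976}\right) - \frac{850}{281}\right) - \sqrt{867} = - 117 \left(\frac{491}{976} - \frac{850}{281}\right) - 17 \sqrt{3} = \left(-117\right) \left(- \frac{691629}{274256}\right) - 17 \sqrt{3} = \frac{80920593}{274256} - 17 \sqrt{3}$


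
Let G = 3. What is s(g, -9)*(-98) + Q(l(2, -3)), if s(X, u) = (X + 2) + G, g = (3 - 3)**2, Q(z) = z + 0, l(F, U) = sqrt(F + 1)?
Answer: -490 + sqrt(3) ≈ -488.27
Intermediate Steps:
l(F, U) = sqrt(1 + F)
Q(z) = z
g = 0 (g = 0**2 = 0)
s(X, u) = 5 + X (s(X, u) = (X + 2) + 3 = (2 + X) + 3 = 5 + X)
s(g, -9)*(-98) + Q(l(2, -3)) = (5 + 0)*(-98) + sqrt(1 + 2) = 5*(-98) + sqrt(3) = -490 + sqrt(3)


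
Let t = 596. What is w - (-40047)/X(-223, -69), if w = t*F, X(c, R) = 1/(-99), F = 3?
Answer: -3962865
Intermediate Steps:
X(c, R) = -1/99
w = 1788 (w = 596*3 = 1788)
w - (-40047)/X(-223, -69) = 1788 - (-40047)/(-1/99) = 1788 - (-40047)*(-99) = 1788 - 1*3964653 = 1788 - 3964653 = -3962865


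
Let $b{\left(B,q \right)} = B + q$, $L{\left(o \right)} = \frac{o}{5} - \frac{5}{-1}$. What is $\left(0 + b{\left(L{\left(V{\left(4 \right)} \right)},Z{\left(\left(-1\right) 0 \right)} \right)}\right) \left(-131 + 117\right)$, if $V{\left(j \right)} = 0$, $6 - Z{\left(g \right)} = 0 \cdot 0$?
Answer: $-154$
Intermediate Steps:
$Z{\left(g \right)} = 6$ ($Z{\left(g \right)} = 6 - 0 \cdot 0 = 6 - 0 = 6 + 0 = 6$)
$L{\left(o \right)} = 5 + \frac{o}{5}$ ($L{\left(o \right)} = o \frac{1}{5} - -5 = \frac{o}{5} + 5 = 5 + \frac{o}{5}$)
$\left(0 + b{\left(L{\left(V{\left(4 \right)} \right)},Z{\left(\left(-1\right) 0 \right)} \right)}\right) \left(-131 + 117\right) = \left(0 + \left(\left(5 + \frac{1}{5} \cdot 0\right) + 6\right)\right) \left(-131 + 117\right) = \left(0 + \left(\left(5 + 0\right) + 6\right)\right) \left(-14\right) = \left(0 + \left(5 + 6\right)\right) \left(-14\right) = \left(0 + 11\right) \left(-14\right) = 11 \left(-14\right) = -154$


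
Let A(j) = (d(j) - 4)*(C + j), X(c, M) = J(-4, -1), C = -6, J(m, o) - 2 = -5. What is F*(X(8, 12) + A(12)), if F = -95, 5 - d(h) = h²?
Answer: 81795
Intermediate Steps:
J(m, o) = -3 (J(m, o) = 2 - 5 = -3)
d(h) = 5 - h²
X(c, M) = -3
A(j) = (1 - j²)*(-6 + j) (A(j) = ((5 - j²) - 4)*(-6 + j) = (1 - j²)*(-6 + j))
F*(X(8, 12) + A(12)) = -95*(-3 + (-6 + 12 - 1*12³ + 6*12²)) = -95*(-3 + (-6 + 12 - 1*1728 + 6*144)) = -95*(-3 + (-6 + 12 - 1728 + 864)) = -95*(-3 - 858) = -95*(-861) = 81795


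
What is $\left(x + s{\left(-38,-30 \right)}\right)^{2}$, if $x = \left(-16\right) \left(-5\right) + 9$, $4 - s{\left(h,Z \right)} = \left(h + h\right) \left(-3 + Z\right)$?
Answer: $5832225$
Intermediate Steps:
$s{\left(h,Z \right)} = 4 - 2 h \left(-3 + Z\right)$ ($s{\left(h,Z \right)} = 4 - \left(h + h\right) \left(-3 + Z\right) = 4 - 2 h \left(-3 + Z\right)$)
$x = 89$ ($x = 80 + 9 = 89$)
$\left(x + s{\left(-38,-30 \right)}\right)^{2} = \left(89 + \left(4 + 6 \left(-38\right) - \left(-60\right) \left(-38\right)\right)\right)^{2} = \left(89 - 2504\right)^{2} = \left(-2415\right)^{2} = 5832225$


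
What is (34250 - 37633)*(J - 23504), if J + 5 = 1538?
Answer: 74327893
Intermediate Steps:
J = 1533 (J = -5 + 1538 = 1533)
(34250 - 37633)*(J - 23504) = (34250 - 37633)*(1533 - 23504) = -3383*(-21971) = 74327893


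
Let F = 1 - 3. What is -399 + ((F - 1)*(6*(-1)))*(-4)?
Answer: -471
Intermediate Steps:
F = -2
-399 + ((F - 1)*(6*(-1)))*(-4) = -399 + ((-2 - 1)*(6*(-1)))*(-4) = -399 - 3*(-6)*(-4) = -399 + 18*(-4) = -399 - 72 = -471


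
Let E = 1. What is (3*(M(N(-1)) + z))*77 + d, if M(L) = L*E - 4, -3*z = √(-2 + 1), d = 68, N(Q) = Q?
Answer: -1087 - 77*I ≈ -1087.0 - 77.0*I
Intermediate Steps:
z = -I/3 (z = -√(-2 + 1)/3 = -I/3 ≈ -0.33333*I)
M(L) = -4 + L (M(L) = L*1 - 4 = L - 4 = -4 + L)
(3*(M(N(-1)) + z))*77 + d = (3*((-4 - 1) - I/3))*77 + 68 = (3*(-5 - I/3))*77 + 68 = (-15 - I)*77 + 68 = (-1155 - 77*I) + 68 = -1087 - 77*I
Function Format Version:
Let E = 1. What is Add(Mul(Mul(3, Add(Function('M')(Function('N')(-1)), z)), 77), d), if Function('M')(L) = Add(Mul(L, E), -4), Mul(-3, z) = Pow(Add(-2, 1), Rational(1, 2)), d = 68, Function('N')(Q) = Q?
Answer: Add(-1087, Mul(-77, I)) ≈ Add(-1087.0, Mul(-77.000, I))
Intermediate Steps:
z = Mul(Rational(-1, 3), I) (z = Mul(Rational(-1, 3), Pow(Add(-2, 1), Rational(1, 2))) = Mul(Rational(-1, 3), Pow(-1, Rational(1, 2))) = Mul(Rational(-1, 3), I) ≈ Mul(-0.33333, I))
Function('M')(L) = Add(-4, L) (Function('M')(L) = Add(Mul(L, 1), -4) = Add(L, -4) = Add(-4, L))
Add(Mul(Mul(3, Add(Function('M')(Function('N')(-1)), z)), 77), d) = Add(Mul(Mul(3, Add(Add(-4, -1), Mul(Rational(-1, 3), I))), 77), 68) = Add(Mul(Mul(3, Add(-5, Mul(Rational(-1, 3), I))), 77), 68) = Add(Mul(Add(-15, Mul(-1, I)), 77), 68) = Add(Add(-1155, Mul(-77, I)), 68) = Add(-1087, Mul(-77, I))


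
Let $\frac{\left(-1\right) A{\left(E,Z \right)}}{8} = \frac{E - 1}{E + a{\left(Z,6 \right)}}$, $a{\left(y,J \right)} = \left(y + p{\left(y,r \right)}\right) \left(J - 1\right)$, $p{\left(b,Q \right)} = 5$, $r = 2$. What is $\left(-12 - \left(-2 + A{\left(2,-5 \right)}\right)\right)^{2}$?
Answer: $36$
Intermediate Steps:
$a{\left(y,J \right)} = \left(-1 + J\right) \left(5 + y\right)$ ($a{\left(y,J \right)} = \left(y + 5\right) \left(J - 1\right) = \left(5 + y\right) \left(-1 + J\right) = \left(-1 + J\right) \left(5 + y\right)$)
$A{\left(E,Z \right)} = - \frac{8 \left(-1 + E\right)}{25 + E + 5 Z}$ ($A{\left(E,Z \right)} = - 8 \frac{E - 1}{E + \left(-5 - Z + 5 \cdot 6 + 6 Z\right)} = - 8 \frac{-1 + E}{E + \left(-5 - Z + 30 + 6 Z\right)} = - 8 \frac{-1 + E}{E + \left(25 + 5 Z\right)} = - 8 \frac{-1 + E}{25 + E + 5 Z} = - \frac{8 \left(-1 + E\right)}{25 + E + 5 Z}$)
$\left(-12 - \left(-2 + A{\left(2,-5 \right)}\right)\right)^{2} = \left(-12 - \left(-2 + \frac{8 \left(1 - 2\right)}{25 + 2 + 5 \left(-5\right)}\right)\right)^{2} = \left(-12 - \left(-2 + \frac{8 \left(1 - 2\right)}{25 + 2 - 25}\right)\right)^{2} = \left(-12 - \left(-2 + 8 \cdot \frac{1}{2} \left(-1\right)\right)\right)^{2} = \left(-12 + \left(2 - -4\right)\right)^{2} = \left(-12 + \left(2 + 4\right)\right)^{2} = \left(-12 + 6\right)^{2} = \left(-6\right)^{2} = 36$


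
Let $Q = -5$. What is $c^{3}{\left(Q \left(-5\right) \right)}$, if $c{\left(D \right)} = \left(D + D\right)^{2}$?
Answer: $15625000000$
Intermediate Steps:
$c{\left(D \right)} = 4 D^{2}$ ($c{\left(D \right)} = \left(2 D\right)^{2} = 4 D^{2}$)
$c^{3}{\left(Q \left(-5\right) \right)} = \left(4 \left(\left(-5\right) \left(-5\right)\right)^{2}\right)^{3} = \left(4 \cdot 25^{2}\right)^{3} = \left(4 \cdot 625\right)^{3} = 2500^{3} = 15625000000$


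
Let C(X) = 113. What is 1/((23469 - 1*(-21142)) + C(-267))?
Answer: 1/44724 ≈ 2.2359e-5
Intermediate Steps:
1/((23469 - 1*(-21142)) + C(-267)) = 1/((23469 - 1*(-21142)) + 113) = 1/((23469 + 21142) + 113) = 1/(44611 + 113) = 1/44724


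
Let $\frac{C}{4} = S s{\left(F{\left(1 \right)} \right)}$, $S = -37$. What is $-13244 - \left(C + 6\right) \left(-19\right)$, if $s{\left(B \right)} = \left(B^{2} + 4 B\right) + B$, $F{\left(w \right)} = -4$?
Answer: $-1882$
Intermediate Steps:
$s{\left(B \right)} = B^{2} + 5 B$
$C = 592$ ($C = 4 \left(- 37 \left(- 4 \left(5 - 4\right)\right)\right) = 4 \left(- 37 \left(\left(-4\right) 1\right)\right) = 4 \left(\left(-37\right) \left(-4\right)\right) = 4 \cdot 148 = 592$)
$-13244 - \left(C + 6\right) \left(-19\right) = -13244 - \left(592 + 6\right) \left(-19\right) = -13244 - 598 \left(-19\right) = -13244 - -11362 = -13244 + 11362 = -1882$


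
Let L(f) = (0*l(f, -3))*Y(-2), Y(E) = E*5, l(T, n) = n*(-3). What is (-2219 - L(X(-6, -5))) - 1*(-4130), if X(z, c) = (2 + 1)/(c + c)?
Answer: 1911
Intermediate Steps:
l(T, n) = -3*n
Y(E) = 5*E
X(z, c) = 3/(2*c) (X(z, c) = 3/((2*c)) = 3*(1/(2*c)) = 3/(2*c))
L(f) = 0 (L(f) = (0*(-3*(-3)))*(5*(-2)) = (0*9)*(-10) = 0*(-10) = 0)
(-2219 - L(X(-6, -5))) - 1*(-4130) = (-2219 - 1*0) - 1*(-4130) = (-2219 + 0) + 4130 = -2219 + 4130 = 1911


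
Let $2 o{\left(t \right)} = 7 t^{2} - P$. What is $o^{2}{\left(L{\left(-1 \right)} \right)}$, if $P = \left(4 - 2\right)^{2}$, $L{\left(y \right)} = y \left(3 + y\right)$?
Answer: $144$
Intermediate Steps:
$P = 4$ ($P = 2^{2} = 4$)
$o{\left(t \right)} = -2 + \frac{7 t^{2}}{2}$ ($o{\left(t \right)} = \frac{7 t^{2} - 4}{2} = \frac{-4 + 7 t^{2}}{2} = -2 + \frac{7 t^{2}}{2}$)
$o^{2}{\left(L{\left(-1 \right)} \right)} = \left(-2 + \frac{7 \left(- (3 - 1)\right)^{2}}{2}\right)^{2} = \left(-2 + \frac{7 \left(\left(-1\right) 2\right)^{2}}{2}\right)^{2} = \left(-2 + \frac{7 \left(-2\right)^{2}}{2}\right)^{2} = \left(-2 + \frac{7}{2} \cdot 4\right)^{2} = \left(-2 + 14\right)^{2} = 12^{2} = 144$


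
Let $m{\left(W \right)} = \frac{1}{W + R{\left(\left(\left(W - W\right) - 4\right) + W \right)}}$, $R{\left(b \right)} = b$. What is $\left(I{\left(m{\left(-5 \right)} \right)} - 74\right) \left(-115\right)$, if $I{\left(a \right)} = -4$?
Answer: $8970$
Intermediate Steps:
$m{\left(W \right)} = \frac{1}{-4 + 2 W}$ ($m{\left(W \right)} = \frac{1}{W + \left(\left(\left(W - W\right) - 4\right) + W\right)} = \frac{1}{W + \left(\left(0 - 4\right) + W\right)} = \frac{1}{W + \left(-4 + W\right)} = \frac{1}{-4 + 2 W}$)
$\left(I{\left(m{\left(-5 \right)} \right)} - 74\right) \left(-115\right) = \left(-4 - 74\right) \left(-115\right) = \left(-78\right) \left(-115\right) = 8970$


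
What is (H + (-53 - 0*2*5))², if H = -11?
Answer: 4096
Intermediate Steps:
(H + (-53 - 0*2*5))² = (-11 + (-53 - 0*2*5))² = (-11 + (-53 - 0*5))² = (-11 + (-53 - 1*0))² = (-11 + (-53 + 0))² = (-11 - 53)² = (-64)² = 4096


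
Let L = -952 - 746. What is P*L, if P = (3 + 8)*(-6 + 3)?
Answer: 56034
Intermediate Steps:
L = -1698
P = -33 (P = 11*(-3) = -33)
P*L = -33*(-1698) = 56034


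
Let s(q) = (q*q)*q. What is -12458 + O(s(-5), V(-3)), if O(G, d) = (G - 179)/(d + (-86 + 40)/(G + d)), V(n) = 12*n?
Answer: -1556186/125 ≈ -12449.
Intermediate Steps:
s(q) = q**3 (s(q) = q**2*q = q**3)
O(G, d) = (-179 + G)/(d - 46/(G + d))
-12458 + O(s(-5), V(-3)) = -12458 + (((-5)**3)**2 - 179*(-5)**3 - 2148*(-3) + (-5)**3*(12*(-3)))/(-46 + (12*(-3))**2 + (-5)**3*(12*(-3))) = -12458 + ((-125)**2 - 179*(-125) - 179*(-36) - 125*(-36))/(-46 + (-36)**2 - 125*(-36)) = -12458 + (15625 + 22375 + 6444 + 4500)/(-46 + 1296 + 4500) = -12458 + 48944/5750 = -12458 + (1/5750)*48944 = -12458 + 1064/125 = -1556186/125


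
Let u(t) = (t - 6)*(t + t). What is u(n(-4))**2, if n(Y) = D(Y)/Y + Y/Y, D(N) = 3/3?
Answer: 3969/64 ≈ 62.016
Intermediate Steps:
D(N) = 1 (D(N) = 3*(1/3) = 1)
n(Y) = 1 + 1/Y (n(Y) = 1/Y + Y/Y = 1/Y + 1 = 1 + 1/Y)
u(t) = 2*t*(-6 + t) (u(t) = (-6 + t)*(2*t) = 2*t*(-6 + t))
u(n(-4))**2 = (2*((1 - 4)/(-4))*(-6 + (1 - 4)/(-4)))**2 = (2*(-1/4*(-3))*(-6 - 1/4*(-3)))**2 = (2*(3/4)*(-6 + 3/4))**2 = (2*(3/4)*(-21/4))**2 = (-63/8)**2 = 3969/64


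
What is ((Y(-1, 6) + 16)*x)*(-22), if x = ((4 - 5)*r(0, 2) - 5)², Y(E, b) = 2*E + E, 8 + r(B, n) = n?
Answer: -286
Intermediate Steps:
r(B, n) = -8 + n
Y(E, b) = 3*E
x = 1 (x = ((4 - 5)*(-8 + 2) - 5)² = (-1*(-6) - 5)² = (6 - 5)² = 1² = 1)
((Y(-1, 6) + 16)*x)*(-22) = ((3*(-1) + 16)*1)*(-22) = ((-3 + 16)*1)*(-22) = (13*1)*(-22) = 13*(-22) = -286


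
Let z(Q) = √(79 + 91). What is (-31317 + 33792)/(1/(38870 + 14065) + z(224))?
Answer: -11910375/43305401659 + 630475700625*√170/43305401659 ≈ 189.82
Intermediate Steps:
z(Q) = √170
(-31317 + 33792)/(1/(38870 + 14065) + z(224)) = (-31317 + 33792)/(1/(38870 + 14065) + √170) = 2475/(1/52935 + √170)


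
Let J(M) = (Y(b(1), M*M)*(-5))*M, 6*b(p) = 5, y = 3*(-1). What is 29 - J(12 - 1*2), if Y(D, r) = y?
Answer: -121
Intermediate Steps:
y = -3
b(p) = ⅚ (b(p) = (⅙)*5 = ⅚)
Y(D, r) = -3
J(M) = 15*M (J(M) = (-3*(-5))*M = 15*M)
29 - J(12 - 1*2) = 29 - 15*(12 - 1*2) = 29 - 15*(12 - 2) = 29 - 15*10 = 29 - 1*150 = 29 - 150 = -121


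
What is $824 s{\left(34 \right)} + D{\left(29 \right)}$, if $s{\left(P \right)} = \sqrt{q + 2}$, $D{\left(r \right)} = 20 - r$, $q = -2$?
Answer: $-9$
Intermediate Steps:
$s{\left(P \right)} = 0$ ($s{\left(P \right)} = \sqrt{-2 + 2} = \sqrt{0} = 0$)
$824 s{\left(34 \right)} + D{\left(29 \right)} = 824 \cdot 0 + \left(20 - 29\right) = 0 + \left(20 - 29\right) = 0 - 9 = -9$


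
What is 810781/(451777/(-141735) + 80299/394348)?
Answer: -45316912527462180/166776177631 ≈ -2.7172e+5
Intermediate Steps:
810781/(451777/(-141735) + 80299/394348) = 810781/(451777*(-1/141735) + 80299*(1/394348)) = 810781/(-451777/141735 + 80299/394348) = 810781/(-166776177631/55892913780) = 810781*(-55892913780/166776177631) = -45316912527462180/166776177631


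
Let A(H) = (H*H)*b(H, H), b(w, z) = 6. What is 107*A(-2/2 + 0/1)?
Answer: 642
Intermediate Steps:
A(H) = 6*H² (A(H) = (H*H)*6 = H²*6 = 6*H²)
107*A(-2/2 + 0/1) = 107*(6*(-2/2 + 0/1)²) = 107*(6*(-2*½ + 0*1)²) = 107*(6*(-1 + 0)²) = 107*(6*(-1)²) = 107*(6*1) = 107*6 = 642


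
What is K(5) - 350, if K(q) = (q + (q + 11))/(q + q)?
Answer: -3479/10 ≈ -347.90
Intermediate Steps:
K(q) = (11 + 2*q)/(2*q) (K(q) = (q + (11 + q))/((2*q)) = (11 + 2*q)*(1/(2*q)) = (11 + 2*q)/(2*q))
K(5) - 350 = (11/2 + 5)/5 - 350 = (1/5)*(21/2) - 350 = 21/10 - 350 = -3479/10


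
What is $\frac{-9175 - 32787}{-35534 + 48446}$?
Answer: $- \frac{20981}{6456} \approx -3.2498$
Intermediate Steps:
$\frac{-9175 - 32787}{-35534 + 48446} = - \frac{41962}{12912} = \left(-41962\right) \frac{1}{12912} = - \frac{20981}{6456}$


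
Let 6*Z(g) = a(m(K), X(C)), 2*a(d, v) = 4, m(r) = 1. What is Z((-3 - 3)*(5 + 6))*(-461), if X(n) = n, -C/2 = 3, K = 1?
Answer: -461/3 ≈ -153.67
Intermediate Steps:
C = -6 (C = -2*3 = -6)
a(d, v) = 2 (a(d, v) = (½)*4 = 2)
Z(g) = ⅓ (Z(g) = (⅙)*2 = ⅓)
Z((-3 - 3)*(5 + 6))*(-461) = (⅓)*(-461) = -461/3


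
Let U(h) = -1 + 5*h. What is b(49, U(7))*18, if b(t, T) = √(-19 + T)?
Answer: 18*√15 ≈ 69.714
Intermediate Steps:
b(49, U(7))*18 = √(-19 + (-1 + 5*7))*18 = √(-19 + (-1 + 35))*18 = √(-19 + 34)*18 = √15*18 = 18*√15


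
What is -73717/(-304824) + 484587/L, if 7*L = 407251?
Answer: 81847504291/9549221448 ≈ 8.5711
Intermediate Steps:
L = 407251/7 (L = (⅐)*407251 = 407251/7 ≈ 58179.)
-73717/(-304824) + 484587/L = -73717/(-304824) + 484587/(407251/7) = -73717*(-1/304824) + 484587*(7/407251) = 73717/304824 + 3392109/407251 = 81847504291/9549221448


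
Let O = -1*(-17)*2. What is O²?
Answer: 1156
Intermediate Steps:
O = 34 (O = 17*2 = 34)
O² = 34² = 1156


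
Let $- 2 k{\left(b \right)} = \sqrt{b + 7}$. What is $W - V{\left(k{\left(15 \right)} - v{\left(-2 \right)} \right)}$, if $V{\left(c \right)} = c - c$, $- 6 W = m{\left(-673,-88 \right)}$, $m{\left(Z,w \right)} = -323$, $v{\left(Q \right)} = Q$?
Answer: $\frac{323}{6} \approx 53.833$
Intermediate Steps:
$k{\left(b \right)} = - \frac{\sqrt{7 + b}}{2}$ ($k{\left(b \right)} = - \frac{\sqrt{b + 7}}{2} = - \frac{\sqrt{7 + b}}{2}$)
$W = \frac{323}{6}$ ($W = \left(- \frac{1}{6}\right) \left(-323\right) = \frac{323}{6} \approx 53.833$)
$V{\left(c \right)} = 0$
$W - V{\left(k{\left(15 \right)} - v{\left(-2 \right)} \right)} = \frac{323}{6} - 0 = \frac{323}{6} + 0 = \frac{323}{6}$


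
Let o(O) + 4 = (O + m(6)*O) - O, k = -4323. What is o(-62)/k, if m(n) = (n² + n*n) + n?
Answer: 440/393 ≈ 1.1196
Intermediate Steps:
m(n) = n + 2*n² (m(n) = (n² + n²) + n = 2*n² + n = n + 2*n²)
o(O) = -4 + 78*O (o(O) = -4 + ((O + (6*(1 + 2*6))*O) - O) = -4 + ((O + (6*(1 + 12))*O) - O) = -4 + ((O + (6*13)*O) - O) = -4 + ((O + 78*O) - O) = -4 + (79*O - O) = -4 + 78*O)
o(-62)/k = (-4 + 78*(-62))/(-4323) = (-4 - 4836)*(-1/4323) = -4840*(-1/4323) = 440/393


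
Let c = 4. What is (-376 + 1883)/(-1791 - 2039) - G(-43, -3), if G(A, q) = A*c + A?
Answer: 821943/3830 ≈ 214.61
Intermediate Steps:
G(A, q) = 5*A (G(A, q) = A*4 + A = 4*A + A = 5*A)
(-376 + 1883)/(-1791 - 2039) - G(-43, -3) = (-376 + 1883)/(-1791 - 2039) - 5*(-43) = 1507/(-3830) - 1*(-215) = 1507*(-1/3830) + 215 = -1507/3830 + 215 = 821943/3830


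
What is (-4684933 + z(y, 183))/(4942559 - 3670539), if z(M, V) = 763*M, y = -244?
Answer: -974221/254404 ≈ -3.8294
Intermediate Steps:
(-4684933 + z(y, 183))/(4942559 - 3670539) = (-4684933 + 763*(-244))/(4942559 - 3670539) = (-4684933 - 186172)/1272020 = -4871105*1/1272020 = -974221/254404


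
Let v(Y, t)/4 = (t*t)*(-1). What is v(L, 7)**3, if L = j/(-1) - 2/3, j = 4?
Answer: -7529536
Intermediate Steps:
L = -14/3 (L = 4/(-1) - 2/3 = 4*(-1) - 2*1/3 = -4 - 2/3 = -14/3 ≈ -4.6667)
v(Y, t) = -4*t**2 (v(Y, t) = 4*((t*t)*(-1)) = 4*(t**2*(-1)) = 4*(-t**2) = -4*t**2)
v(L, 7)**3 = (-4*7**2)**3 = (-4*49)**3 = (-196)**3 = -7529536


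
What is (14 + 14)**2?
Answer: 784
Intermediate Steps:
(14 + 14)**2 = 28**2 = 784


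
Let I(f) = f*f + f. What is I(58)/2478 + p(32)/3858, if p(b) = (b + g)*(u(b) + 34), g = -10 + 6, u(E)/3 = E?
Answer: 31387/13503 ≈ 2.3244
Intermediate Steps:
u(E) = 3*E
g = -4
p(b) = (-4 + b)*(34 + 3*b) (p(b) = (b - 4)*(3*b + 34) = (-4 + b)*(34 + 3*b))
I(f) = f + f**2 (I(f) = f**2 + f = f + f**2)
I(58)/2478 + p(32)/3858 = (58*(1 + 58))/2478 + (-136 + 3*32**2 + 22*32)/3858 = (58*59)*(1/2478) + (-136 + 3*1024 + 704)*(1/3858) = 3422*(1/2478) + (-136 + 3072 + 704)*(1/3858) = 29/21 + 3640*(1/3858) = 29/21 + 1820/1929 = 31387/13503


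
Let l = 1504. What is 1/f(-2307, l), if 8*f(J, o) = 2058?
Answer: 4/1029 ≈ 0.0038873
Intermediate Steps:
f(J, o) = 1029/4 (f(J, o) = (⅛)*2058 = 1029/4)
1/f(-2307, l) = 1/(1029/4) = 4/1029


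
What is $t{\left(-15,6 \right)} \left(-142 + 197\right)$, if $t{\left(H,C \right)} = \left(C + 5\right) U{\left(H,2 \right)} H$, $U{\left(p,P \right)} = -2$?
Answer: $18150$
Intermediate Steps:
$t{\left(H,C \right)} = H \left(-10 - 2 C\right)$ ($t{\left(H,C \right)} = \left(C + 5\right) \left(-2\right) H = \left(5 + C\right) \left(-2\right) H = \left(-10 - 2 C\right) H = H \left(-10 - 2 C\right)$)
$t{\left(-15,6 \right)} \left(-142 + 197\right) = \left(-2\right) \left(-15\right) \left(5 + 6\right) \left(-142 + 197\right) = \left(-2\right) \left(-15\right) 11 \cdot 55 = 330 \cdot 55 = 18150$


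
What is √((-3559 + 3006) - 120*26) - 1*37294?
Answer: -37294 + I*√3673 ≈ -37294.0 + 60.605*I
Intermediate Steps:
√((-3559 + 3006) - 120*26) - 1*37294 = √(-553 - 3120) - 37294 = √(-3673) - 37294 = I*√3673 - 37294 = -37294 + I*√3673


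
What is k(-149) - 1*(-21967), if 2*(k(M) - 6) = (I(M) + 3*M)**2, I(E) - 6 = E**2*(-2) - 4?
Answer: 2011297355/2 ≈ 1.0056e+9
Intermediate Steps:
I(E) = 2 - 2*E**2 (I(E) = 6 + (E**2*(-2) - 4) = 6 + (-2*E**2 - 4) = 6 + (-4 - 2*E**2) = 2 - 2*E**2)
k(M) = 6 + (2 - 2*M**2 + 3*M)**2/2 (k(M) = 6 + ((2 - 2*M**2) + 3*M)**2/2 = 6 + (2 - 2*M**2 + 3*M)**2/2)
k(-149) - 1*(-21967) = (6 + (2 - 2*(-149)**2 + 3*(-149))**2/2) - 1*(-21967) = (6 + (2 - 2*22201 - 447)**2/2) + 21967 = (6 + (2 - 44402 - 447)**2/2) + 21967 = (6 + (1/2)*(-44847)**2) + 21967 = (6 + (1/2)*2011253409) + 21967 = (6 + 2011253409/2) + 21967 = 2011253421/2 + 21967 = 2011297355/2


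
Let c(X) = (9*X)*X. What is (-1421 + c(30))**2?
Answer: 44609041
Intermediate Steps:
c(X) = 9*X**2
(-1421 + c(30))**2 = (-1421 + 9*30**2)**2 = (-1421 + 9*900)**2 = (-1421 + 8100)**2 = 6679**2 = 44609041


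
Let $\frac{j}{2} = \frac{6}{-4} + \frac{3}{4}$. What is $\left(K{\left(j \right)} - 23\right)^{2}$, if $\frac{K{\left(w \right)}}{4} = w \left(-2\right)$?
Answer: $121$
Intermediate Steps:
$j = - \frac{3}{2}$ ($j = 2 \left(\frac{6}{-4} + \frac{3}{4}\right) = 2 \left(6 \left(- \frac{1}{4}\right) + 3 \cdot \frac{1}{4}\right) = 2 \left(- \frac{3}{2} + \frac{3}{4}\right) = 2 \left(- \frac{3}{4}\right) = - \frac{3}{2} \approx -1.5$)
$K{\left(w \right)} = - 8 w$ ($K{\left(w \right)} = 4 w \left(-2\right) = 4 \left(- 2 w\right) = - 8 w$)
$\left(K{\left(j \right)} - 23\right)^{2} = \left(\left(-8\right) \left(- \frac{3}{2}\right) - 23\right)^{2} = \left(12 - 23\right)^{2} = \left(-11\right)^{2} = 121$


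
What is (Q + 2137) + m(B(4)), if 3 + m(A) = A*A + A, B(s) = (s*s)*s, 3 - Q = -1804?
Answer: 8101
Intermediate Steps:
Q = 1807 (Q = 3 - 1*(-1804) = 3 + 1804 = 1807)
B(s) = s**3 (B(s) = s**2*s = s**3)
m(A) = -3 + A + A**2 (m(A) = -3 + (A*A + A) = -3 + (A**2 + A) = -3 + (A + A**2) = -3 + A + A**2)
(Q + 2137) + m(B(4)) = (1807 + 2137) + (-3 + 4**3 + (4**3)**2) = 3944 + (-3 + 64 + 64**2) = 3944 + (-3 + 64 + 4096) = 3944 + 4157 = 8101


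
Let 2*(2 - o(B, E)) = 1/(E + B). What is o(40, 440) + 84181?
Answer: 80815679/960 ≈ 84183.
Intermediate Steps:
o(B, E) = 2 - 1/(2*(B + E)) (o(B, E) = 2 - 1/(2*(E + B)) = 2 - 1/(2*(B + E)))
o(40, 440) + 84181 = (-½ + 2*40 + 2*440)/(40 + 440) + 84181 = (-½ + 80 + 880)/480 + 84181 = (1/480)*(1919/2) + 84181 = 1919/960 + 84181 = 80815679/960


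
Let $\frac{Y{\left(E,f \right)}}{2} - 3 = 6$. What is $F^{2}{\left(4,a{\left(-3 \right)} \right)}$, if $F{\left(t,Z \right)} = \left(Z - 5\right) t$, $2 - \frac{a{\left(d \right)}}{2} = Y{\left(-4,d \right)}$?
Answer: $21904$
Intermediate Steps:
$Y{\left(E,f \right)} = 18$ ($Y{\left(E,f \right)} = 6 + 2 \cdot 6 = 6 + 12 = 18$)
$a{\left(d \right)} = -32$ ($a{\left(d \right)} = 4 - 36 = -32$)
$F{\left(t,Z \right)} = t \left(-5 + Z\right)$ ($F{\left(t,Z \right)} = \left(-5 + Z\right) t = t \left(-5 + Z\right)$)
$F^{2}{\left(4,a{\left(-3 \right)} \right)} = \left(4 \left(-5 - 32\right)\right)^{2} = \left(4 \left(-37\right)\right)^{2} = \left(-148\right)^{2} = 21904$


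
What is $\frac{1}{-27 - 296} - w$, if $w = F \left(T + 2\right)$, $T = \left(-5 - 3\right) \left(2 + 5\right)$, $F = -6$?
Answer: $- \frac{104653}{323} \approx -324.0$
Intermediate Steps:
$T = -56$ ($T = \left(-8\right) 7 = -56$)
$w = 324$ ($w = - 6 \left(-56 + 2\right) = \left(-6\right) \left(-54\right) = 324$)
$\frac{1}{-27 - 296} - w = \frac{1}{-27 - 296} - 324 = \frac{1}{-323} - 324 = - \frac{1}{323} - 324 = - \frac{104653}{323}$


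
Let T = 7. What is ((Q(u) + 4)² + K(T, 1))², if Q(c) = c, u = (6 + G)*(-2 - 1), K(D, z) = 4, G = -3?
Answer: 841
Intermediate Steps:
u = -9 (u = (6 - 3)*(-2 - 1) = 3*(-3) = -9)
((Q(u) + 4)² + K(T, 1))² = ((-9 + 4)² + 4)² = ((-5)² + 4)² = (25 + 4)² = 29² = 841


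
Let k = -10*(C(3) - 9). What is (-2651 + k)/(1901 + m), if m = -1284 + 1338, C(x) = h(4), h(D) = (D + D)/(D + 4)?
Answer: -2571/1955 ≈ -1.3151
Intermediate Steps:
h(D) = 2*D/(4 + D) (h(D) = (2*D)/(4 + D) = 2*D/(4 + D))
C(x) = 1 (C(x) = 2*4/(4 + 4) = 2*4/8 = 2*4*(⅛) = 1)
m = 54
k = 80 (k = -10*(1 - 9) = -10*(-8) = 80)
(-2651 + k)/(1901 + m) = (-2651 + 80)/(1901 + 54) = -2571/1955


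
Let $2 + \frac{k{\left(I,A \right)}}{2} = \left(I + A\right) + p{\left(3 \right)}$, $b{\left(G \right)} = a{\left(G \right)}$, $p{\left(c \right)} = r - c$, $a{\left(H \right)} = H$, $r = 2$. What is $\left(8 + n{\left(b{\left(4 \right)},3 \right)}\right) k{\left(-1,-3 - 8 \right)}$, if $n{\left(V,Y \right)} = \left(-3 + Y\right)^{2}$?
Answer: $-240$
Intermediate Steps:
$p{\left(c \right)} = 2 - c$
$b{\left(G \right)} = G$
$k{\left(I,A \right)} = -6 + 2 A + 2 I$ ($k{\left(I,A \right)} = -4 + 2 \left(\left(I + A\right) + \left(2 - 3\right)\right) = -4 + 2 \left(\left(A + I\right) + \left(2 - 3\right)\right) = -4 + 2 \left(\left(A + I\right) - 1\right) = -4 + 2 \left(-1 + A + I\right) = -4 + \left(-2 + 2 A + 2 I\right) = -6 + 2 A + 2 I$)
$\left(8 + n{\left(b{\left(4 \right)},3 \right)}\right) k{\left(-1,-3 - 8 \right)} = \left(8 + \left(-3 + 3\right)^{2}\right) \left(-6 + 2 \left(-3 - 8\right) + 2 \left(-1\right)\right) = \left(8 + 0^{2}\right) \left(-6 + 2 \left(-11\right) - 2\right) = \left(8 + 0\right) \left(-6 - 22 - 2\right) = 8 \left(-30\right) = -240$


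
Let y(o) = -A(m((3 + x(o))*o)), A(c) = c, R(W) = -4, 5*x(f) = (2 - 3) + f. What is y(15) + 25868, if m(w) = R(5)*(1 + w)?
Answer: 26220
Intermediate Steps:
x(f) = -⅕ + f/5 (x(f) = ((2 - 3) + f)/5 = (-1 + f)/5 = -⅕ + f/5)
m(w) = -4 - 4*w (m(w) = -4*(1 + w) = -4 - 4*w)
y(o) = 4 + 4*o*(14/5 + o/5) (y(o) = -(-4 - 4*(3 + (-⅕ + o/5))*o) = -(-4 - 4*(14/5 + o/5)*o) = -(-4 - 4*o*(14/5 + o/5)) = 4 + 4*o*(14/5 + o/5))
y(15) + 25868 = (4 + (⅘)*15*(14 + 15)) + 25868 = (4 + (⅘)*15*29) + 25868 = (4 + 348) + 25868 = 352 + 25868 = 26220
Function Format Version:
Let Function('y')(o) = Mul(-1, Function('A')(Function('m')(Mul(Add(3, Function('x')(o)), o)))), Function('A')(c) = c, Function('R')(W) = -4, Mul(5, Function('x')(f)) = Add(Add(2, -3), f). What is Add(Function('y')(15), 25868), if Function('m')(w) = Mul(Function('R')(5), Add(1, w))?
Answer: 26220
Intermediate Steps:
Function('x')(f) = Add(Rational(-1, 5), Mul(Rational(1, 5), f)) (Function('x')(f) = Mul(Rational(1, 5), Add(Add(2, -3), f)) = Mul(Rational(1, 5), Add(-1, f)) = Add(Rational(-1, 5), Mul(Rational(1, 5), f)))
Function('m')(w) = Add(-4, Mul(-4, w)) (Function('m')(w) = Mul(-4, Add(1, w)) = Add(-4, Mul(-4, w)))
Function('y')(o) = Add(4, Mul(4, o, Add(Rational(14, 5), Mul(Rational(1, 5), o)))) (Function('y')(o) = Mul(-1, Add(-4, Mul(-4, Mul(Add(3, Add(Rational(-1, 5), Mul(Rational(1, 5), o))), o)))) = Mul(-1, Add(-4, Mul(-4, Mul(Add(Rational(14, 5), Mul(Rational(1, 5), o)), o)))) = Mul(-1, Add(-4, Mul(-4, Mul(o, Add(Rational(14, 5), Mul(Rational(1, 5), o)))))) = Mul(-1, Add(-4, Mul(-4, o, Add(Rational(14, 5), Mul(Rational(1, 5), o))))) = Add(4, Mul(4, o, Add(Rational(14, 5), Mul(Rational(1, 5), o)))))
Add(Function('y')(15), 25868) = Add(Add(4, Mul(Rational(4, 5), 15, Add(14, 15))), 25868) = Add(Add(4, Mul(Rational(4, 5), 15, 29)), 25868) = Add(Add(4, 348), 25868) = Add(352, 25868) = 26220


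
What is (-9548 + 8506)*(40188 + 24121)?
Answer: -67009978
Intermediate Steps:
(-9548 + 8506)*(40188 + 24121) = -1042*64309 = -67009978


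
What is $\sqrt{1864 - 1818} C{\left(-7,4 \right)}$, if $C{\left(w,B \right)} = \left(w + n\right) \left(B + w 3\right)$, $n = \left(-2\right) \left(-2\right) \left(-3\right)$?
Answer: $323 \sqrt{46} \approx 2190.7$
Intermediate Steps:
$n = -12$ ($n = 4 \left(-3\right) = -12$)
$C{\left(w,B \right)} = \left(-12 + w\right) \left(B + 3 w\right)$ ($C{\left(w,B \right)} = \left(w - 12\right) \left(B + w 3\right) = \left(-12 + w\right) \left(B + 3 w\right)$)
$\sqrt{1864 - 1818} C{\left(-7,4 \right)} = \sqrt{1864 - 1818} \left(\left(-36\right) \left(-7\right) - 48 + 3 \left(-7\right)^{2} + 4 \left(-7\right)\right) = \sqrt{46} \left(252 - 48 + 3 \cdot 49 - 28\right) = \sqrt{46} \left(252 - 48 + 147 - 28\right) = \sqrt{46} \cdot 323 = 323 \sqrt{46}$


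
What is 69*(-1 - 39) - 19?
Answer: -2779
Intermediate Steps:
69*(-1 - 39) - 19 = 69*(-40) - 19 = -2760 - 19 = -2779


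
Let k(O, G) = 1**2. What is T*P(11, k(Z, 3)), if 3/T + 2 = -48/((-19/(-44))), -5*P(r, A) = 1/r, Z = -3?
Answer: 57/118250 ≈ 0.00048203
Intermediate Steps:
k(O, G) = 1
P(r, A) = -1/(5*r)
T = -57/2150 (T = 3/(-2 - 48/((-19/(-44)))) = 3/(-2 - 48/((-19*(-1/44)))) = 3/(-2 - 48/19/44) = 3/(-2 - 48*44/19) = 3/(-2 - 2112/19) = 3/(-2150/19) = 3*(-19/2150) = -57/2150 ≈ -0.026512)
T*P(11, k(Z, 3)) = -(-57)/(10750*11) = -57/2150*(-1/55) = 57/118250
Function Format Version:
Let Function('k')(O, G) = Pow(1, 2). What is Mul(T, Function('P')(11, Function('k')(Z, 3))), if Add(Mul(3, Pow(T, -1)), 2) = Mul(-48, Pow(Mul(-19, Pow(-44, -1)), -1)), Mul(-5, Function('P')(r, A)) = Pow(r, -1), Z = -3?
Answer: Rational(57, 118250) ≈ 0.00048203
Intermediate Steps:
Function('k')(O, G) = 1
Function('P')(r, A) = Mul(Rational(-1, 5), Pow(r, -1))
T = Rational(-57, 2150) (T = Mul(3, Pow(Add(-2, Mul(-48, Pow(Mul(-19, Pow(-44, -1)), -1))), -1)) = Mul(3, Pow(Add(-2, Mul(-48, Pow(Mul(-19, Rational(-1, 44)), -1))), -1)) = Mul(3, Pow(Add(-2, Mul(-48, Pow(Rational(19, 44), -1))), -1)) = Mul(3, Pow(Add(-2, Mul(-48, Rational(44, 19))), -1)) = Mul(3, Pow(Add(-2, Rational(-2112, 19)), -1)) = Mul(3, Pow(Rational(-2150, 19), -1)) = Mul(3, Rational(-19, 2150)) = Rational(-57, 2150) ≈ -0.026512)
Mul(T, Function('P')(11, Function('k')(Z, 3))) = Mul(Rational(-57, 2150), Mul(Rational(-1, 5), Pow(11, -1))) = Mul(Rational(-57, 2150), Mul(Rational(-1, 5), Rational(1, 11))) = Mul(Rational(-57, 2150), Rational(-1, 55)) = Rational(57, 118250)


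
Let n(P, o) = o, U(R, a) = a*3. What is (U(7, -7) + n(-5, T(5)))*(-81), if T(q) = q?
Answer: 1296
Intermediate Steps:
U(R, a) = 3*a
(U(7, -7) + n(-5, T(5)))*(-81) = (3*(-7) + 5)*(-81) = (-21 + 5)*(-81) = -16*(-81) = 1296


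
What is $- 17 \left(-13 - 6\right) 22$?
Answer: $7106$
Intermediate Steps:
$- 17 \left(-13 - 6\right) 22 = \left(-17\right) \left(-19\right) 22 = 323 \cdot 22 = 7106$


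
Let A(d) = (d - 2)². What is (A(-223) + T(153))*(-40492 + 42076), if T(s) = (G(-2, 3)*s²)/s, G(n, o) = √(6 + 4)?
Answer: 80190000 + 242352*√10 ≈ 8.0956e+7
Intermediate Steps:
G(n, o) = √10
A(d) = (-2 + d)²
T(s) = s*√10 (T(s) = (√10*s²)/s = s*√10)
(A(-223) + T(153))*(-40492 + 42076) = ((-2 - 223)² + 153*√10)*(-40492 + 42076) = ((-225)² + 153*√10)*1584 = (50625 + 153*√10)*1584 = 80190000 + 242352*√10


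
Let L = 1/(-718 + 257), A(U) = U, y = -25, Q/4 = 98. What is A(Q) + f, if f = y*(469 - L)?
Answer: -5224538/461 ≈ -11333.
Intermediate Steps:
Q = 392 (Q = 4*98 = 392)
L = -1/461 (L = 1/(-461) = -1/461 ≈ -0.0021692)
f = -5405250/461 (f = -25*(469 - 1*(-1/461)) = -25*(469 + 1/461) = -25*216210/461 = -5405250/461 ≈ -11725.)
A(Q) + f = 392 - 5405250/461 = -5224538/461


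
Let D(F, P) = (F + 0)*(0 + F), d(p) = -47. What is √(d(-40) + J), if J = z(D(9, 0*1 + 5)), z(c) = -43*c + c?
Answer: I*√3449 ≈ 58.728*I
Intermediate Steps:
D(F, P) = F² (D(F, P) = F*F = F²)
z(c) = -42*c
J = -3402 (J = -42*9² = -42*81 = -3402)
√(d(-40) + J) = √(-47 - 3402) = √(-3449) = I*√3449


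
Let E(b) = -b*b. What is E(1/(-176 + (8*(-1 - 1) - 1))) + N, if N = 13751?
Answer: 512210998/37249 ≈ 13751.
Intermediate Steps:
E(b) = -b²
E(1/(-176 + (8*(-1 - 1) - 1))) + N = -(1/(-176 + (8*(-1 - 1) - 1)))² + 13751 = -(1/(-176 + (8*(-2) - 1)))² + 13751 = -(1/(-176 + (-16 - 1)))² + 13751 = -(1/(-176 - 17))² + 13751 = -(1/(-193))² + 13751 = -(-1/193)² + 13751 = -1*1/37249 + 13751 = -1/37249 + 13751 = 512210998/37249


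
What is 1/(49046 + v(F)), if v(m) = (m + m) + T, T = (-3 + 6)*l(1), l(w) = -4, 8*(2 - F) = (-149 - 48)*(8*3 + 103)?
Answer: 4/221171 ≈ 1.8086e-5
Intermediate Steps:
F = 25035/8 (F = 2 - (-149 - 48)*(8*3 + 103)/8 = 2 - (-197)*(24 + 103)/8 = 2 - (-197)*127/8 = 2 - ⅛*(-25019) = 2 + 25019/8 = 25035/8 ≈ 3129.4)
T = -12 (T = (-3 + 6)*(-4) = 3*(-4) = -12)
v(m) = -12 + 2*m (v(m) = (m + m) - 12 = 2*m - 12 = -12 + 2*m)
1/(49046 + v(F)) = 1/(49046 + (-12 + 2*(25035/8))) = 1/(49046 + (-12 + 25035/4)) = 1/(49046 + 24987/4) = 1/(221171/4) = 4/221171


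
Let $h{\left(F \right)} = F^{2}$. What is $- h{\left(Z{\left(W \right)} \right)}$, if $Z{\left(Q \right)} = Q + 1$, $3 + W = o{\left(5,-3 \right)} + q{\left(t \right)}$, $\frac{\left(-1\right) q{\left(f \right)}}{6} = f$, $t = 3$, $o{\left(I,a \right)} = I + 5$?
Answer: $-100$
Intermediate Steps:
$o{\left(I,a \right)} = 5 + I$
$q{\left(f \right)} = - 6 f$
$W = -11$ ($W = -3 + \left(\left(5 + 5\right) - 18\right) = -3 + \left(10 - 18\right) = -3 - 8 = -11$)
$Z{\left(Q \right)} = 1 + Q$
$- h{\left(Z{\left(W \right)} \right)} = - \left(1 - 11\right)^{2} = - \left(-10\right)^{2} = \left(-1\right) 100 = -100$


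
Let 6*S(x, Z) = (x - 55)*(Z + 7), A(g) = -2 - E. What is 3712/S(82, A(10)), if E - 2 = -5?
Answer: 928/9 ≈ 103.11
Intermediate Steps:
E = -3 (E = 2 - 5 = -3)
A(g) = 1 (A(g) = -2 - 1*(-3) = -2 + 3 = 1)
S(x, Z) = (-55 + x)*(7 + Z)/6 (S(x, Z) = ((x - 55)*(Z + 7))/6 = ((-55 + x)*(7 + Z))/6 = (-55 + x)*(7 + Z)/6)
3712/S(82, A(10)) = 3712/(-385/6 - 55/6*1 + (7/6)*82 + (⅙)*1*82) = 3712/(-385/6 - 55/6 + 287/3 + 41/3) = 3712/36 = 3712*(1/36) = 928/9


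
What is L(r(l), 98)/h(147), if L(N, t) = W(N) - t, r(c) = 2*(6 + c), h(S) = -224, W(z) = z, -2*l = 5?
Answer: 13/32 ≈ 0.40625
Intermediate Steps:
l = -5/2 (l = -1/2*5 = -5/2 ≈ -2.5000)
r(c) = 12 + 2*c
L(N, t) = N - t
L(r(l), 98)/h(147) = ((12 + 2*(-5/2)) - 1*98)/(-224) = ((12 - 5) - 98)*(-1/224) = (7 - 98)*(-1/224) = -91*(-1/224) = 13/32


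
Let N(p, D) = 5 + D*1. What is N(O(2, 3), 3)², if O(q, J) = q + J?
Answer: 64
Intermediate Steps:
O(q, J) = J + q
N(p, D) = 5 + D
N(O(2, 3), 3)² = (5 + 3)² = 8² = 64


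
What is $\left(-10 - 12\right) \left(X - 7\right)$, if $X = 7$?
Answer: $0$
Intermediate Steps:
$\left(-10 - 12\right) \left(X - 7\right) = \left(-10 - 12\right) \left(7 - 7\right) = - 22 \left(7 - 7\right) = \left(-22\right) 0 = 0$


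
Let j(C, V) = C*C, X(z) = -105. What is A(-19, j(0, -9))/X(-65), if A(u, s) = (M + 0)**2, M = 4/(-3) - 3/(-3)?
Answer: -1/945 ≈ -0.0010582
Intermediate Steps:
M = -1/3 (M = 4*(-1/3) - 3*(-1/3) = -4/3 + 1 = -1/3 ≈ -0.33333)
j(C, V) = C**2
A(u, s) = 1/9 (A(u, s) = (-1/3 + 0)**2 = (-1/3)**2 = 1/9)
A(-19, j(0, -9))/X(-65) = (1/9)/(-105) = (1/9)*(-1/105) = -1/945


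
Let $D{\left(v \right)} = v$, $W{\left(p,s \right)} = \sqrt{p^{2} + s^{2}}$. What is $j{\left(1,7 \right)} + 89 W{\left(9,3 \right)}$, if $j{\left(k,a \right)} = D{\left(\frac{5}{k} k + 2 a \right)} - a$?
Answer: $12 + 267 \sqrt{10} \approx 856.33$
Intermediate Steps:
$j{\left(k,a \right)} = 5 + a$ ($j{\left(k,a \right)} = \left(\frac{5}{k} k + 2 a\right) - a = \left(5 + 2 a\right) - a = 5 + a$)
$j{\left(1,7 \right)} + 89 W{\left(9,3 \right)} = \left(5 + 7\right) + 89 \sqrt{9^{2} + 3^{2}} = 12 + 89 \sqrt{81 + 9} = 12 + 89 \sqrt{90} = 12 + 89 \cdot 3 \sqrt{10} = 12 + 267 \sqrt{10}$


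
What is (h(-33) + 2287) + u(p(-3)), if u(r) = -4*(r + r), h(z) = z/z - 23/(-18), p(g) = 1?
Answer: 41063/18 ≈ 2281.3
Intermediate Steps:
h(z) = 41/18 (h(z) = 1 - 23*(-1/18) = 1 + 23/18 = 41/18)
u(r) = -8*r
(h(-33) + 2287) + u(p(-3)) = (41/18 + 2287) - 8*1 = 41207/18 - 8 = 41063/18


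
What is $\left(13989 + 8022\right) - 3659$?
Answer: $18352$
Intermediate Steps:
$\left(13989 + 8022\right) - 3659 = 22011 - 3659 = 18352$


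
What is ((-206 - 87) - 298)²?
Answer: 349281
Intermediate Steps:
((-206 - 87) - 298)² = (-293 - 298)² = (-591)² = 349281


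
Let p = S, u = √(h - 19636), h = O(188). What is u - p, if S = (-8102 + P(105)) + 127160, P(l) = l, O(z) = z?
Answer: -119163 + 2*I*√4862 ≈ -1.1916e+5 + 139.46*I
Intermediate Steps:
h = 188
u = 2*I*√4862 (u = √(188 - 19636) = √(-19448) = 2*I*√4862 ≈ 139.46*I)
S = 119163 (S = (-8102 + 105) + 127160 = -7997 + 127160 = 119163)
p = 119163
u - p = 2*I*√4862 - 1*119163 = 2*I*√4862 - 119163 = -119163 + 2*I*√4862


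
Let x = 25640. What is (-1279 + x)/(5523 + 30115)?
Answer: 24361/35638 ≈ 0.68357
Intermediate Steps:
(-1279 + x)/(5523 + 30115) = (-1279 + 25640)/(5523 + 30115) = 24361/35638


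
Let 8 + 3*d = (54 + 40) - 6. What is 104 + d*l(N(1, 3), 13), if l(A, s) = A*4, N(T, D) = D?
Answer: 424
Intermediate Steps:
l(A, s) = 4*A
d = 80/3 (d = -8/3 + ((54 + 40) - 6)/3 = -8/3 + (94 - 6)/3 = -8/3 + (1/3)*88 = -8/3 + 88/3 = 80/3 ≈ 26.667)
104 + d*l(N(1, 3), 13) = 104 + 80*(4*3)/3 = 104 + (80/3)*12 = 104 + 320 = 424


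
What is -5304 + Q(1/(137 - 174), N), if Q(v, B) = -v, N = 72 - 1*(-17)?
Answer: -196247/37 ≈ -5304.0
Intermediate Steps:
N = 89 (N = 72 + 17 = 89)
-5304 + Q(1/(137 - 174), N) = -5304 - 1/(137 - 174) = -5304 - 1/(-37) = -5304 - 1*(-1/37) = -5304 + 1/37 = -196247/37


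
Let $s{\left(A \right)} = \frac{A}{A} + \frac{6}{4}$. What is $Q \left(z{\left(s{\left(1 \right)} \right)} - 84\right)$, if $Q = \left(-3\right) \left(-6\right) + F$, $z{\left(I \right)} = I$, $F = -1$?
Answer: $- \frac{2771}{2} \approx -1385.5$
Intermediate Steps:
$s{\left(A \right)} = \frac{5}{2}$ ($s{\left(A \right)} = 1 + 6 \cdot \frac{1}{4} = 1 + \frac{3}{2} = \frac{5}{2}$)
$Q = 17$ ($Q = \left(-3\right) \left(-6\right) - 1 = 18 - 1 = 17$)
$Q \left(z{\left(s{\left(1 \right)} \right)} - 84\right) = 17 \left(\frac{5}{2} - 84\right) = 17 \left(- \frac{163}{2}\right) = - \frac{2771}{2}$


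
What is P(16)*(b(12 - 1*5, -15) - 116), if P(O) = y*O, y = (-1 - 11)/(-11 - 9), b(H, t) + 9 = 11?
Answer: -5472/5 ≈ -1094.4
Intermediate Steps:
b(H, t) = 2 (b(H, t) = -9 + 11 = 2)
y = ⅗ (y = -12/(-20) = -12*(-1/20) = ⅗ ≈ 0.60000)
P(O) = 3*O/5
P(16)*(b(12 - 1*5, -15) - 116) = ((⅗)*16)*(2 - 116) = (48/5)*(-114) = -5472/5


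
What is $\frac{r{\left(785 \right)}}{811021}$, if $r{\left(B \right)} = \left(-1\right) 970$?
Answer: $- \frac{970}{811021} \approx -0.001196$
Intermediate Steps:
$r{\left(B \right)} = -970$
$\frac{r{\left(785 \right)}}{811021} = - \frac{970}{811021}$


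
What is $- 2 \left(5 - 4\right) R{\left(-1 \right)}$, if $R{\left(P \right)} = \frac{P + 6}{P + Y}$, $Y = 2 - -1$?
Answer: $-5$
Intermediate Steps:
$Y = 3$ ($Y = 2 + 1 = 3$)
$R{\left(P \right)} = \frac{6 + P}{3 + P}$ ($R{\left(P \right)} = \frac{P + 6}{P + 3} = \frac{6 + P}{3 + P}$)
$- 2 \left(5 - 4\right) R{\left(-1 \right)} = - 2 \left(5 - 4\right) \frac{6 - 1}{3 - 1} = \left(-2\right) 1 \cdot \frac{1}{2} \cdot 5 = - 2 \cdot \frac{1}{2} \cdot 5 = \left(-2\right) \frac{5}{2} = -5$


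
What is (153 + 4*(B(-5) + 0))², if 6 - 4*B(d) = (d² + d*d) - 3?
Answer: 12544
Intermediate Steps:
B(d) = 9/4 - d²/2 (B(d) = 3/2 - ((d² + d*d) - 3)/4 = 3/2 - ((d² + d²) - 3)/4 = 3/2 - (2*d² - 3)/4 = 3/2 - (-3 + 2*d²)/4 = 3/2 + (¾ - d²/2) = 9/4 - d²/2)
(153 + 4*(B(-5) + 0))² = (153 + 4*((9/4 - ½*(-5)²) + 0))² = (153 + 4*((9/4 - ½*25) + 0))² = (153 + 4*((9/4 - 25/2) + 0))² = (153 + 4*(-41/4 + 0))² = (153 + 4*(-41/4))² = (153 - 41)² = 112² = 12544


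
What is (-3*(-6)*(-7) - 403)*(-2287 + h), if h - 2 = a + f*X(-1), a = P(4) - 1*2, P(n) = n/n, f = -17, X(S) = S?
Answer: 1200301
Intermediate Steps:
P(n) = 1
a = -1 (a = 1 - 1*2 = 1 - 2 = -1)
h = 18 (h = 2 + (-1 - 17*(-1)) = 2 + (-1 + 17) = 2 + 16 = 18)
(-3*(-6)*(-7) - 403)*(-2287 + h) = (-3*(-6)*(-7) - 403)*(-2287 + 18) = (18*(-7) - 403)*(-2269) = (-126 - 403)*(-2269) = -529*(-2269) = 1200301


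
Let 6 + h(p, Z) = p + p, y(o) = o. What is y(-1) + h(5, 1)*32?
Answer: 127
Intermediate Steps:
h(p, Z) = -6 + 2*p (h(p, Z) = -6 + (p + p) = -6 + 2*p)
y(-1) + h(5, 1)*32 = -1 + (-6 + 2*5)*32 = -1 + (-6 + 10)*32 = -1 + 4*32 = -1 + 128 = 127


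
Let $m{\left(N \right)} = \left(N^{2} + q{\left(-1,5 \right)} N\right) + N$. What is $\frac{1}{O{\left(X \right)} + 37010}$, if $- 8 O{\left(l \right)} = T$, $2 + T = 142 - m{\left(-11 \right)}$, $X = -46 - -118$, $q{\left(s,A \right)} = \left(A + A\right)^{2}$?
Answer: $\frac{4}{147475} \approx 2.7123 \cdot 10^{-5}$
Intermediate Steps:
$q{\left(s,A \right)} = 4 A^{2}$ ($q{\left(s,A \right)} = \left(2 A\right)^{2} = 4 A^{2}$)
$m{\left(N \right)} = N^{2} + 101 N$ ($m{\left(N \right)} = \left(N^{2} + 4 \cdot 5^{2} N\right) + N = \left(N^{2} + 4 \cdot 25 N\right) + N = \left(N^{2} + 100 N\right) + N = N^{2} + 101 N$)
$X = 72$ ($X = -46 + 118 = 72$)
$T = 1130$ ($T = -2 - \left(-142 - 11 \left(101 - 11\right)\right) = -2 - \left(-142 - 990\right) = -2 + \left(142 - -990\right) = -2 + \left(142 + 990\right) = -2 + 1132 = 1130$)
$O{\left(l \right)} = - \frac{565}{4}$ ($O{\left(l \right)} = \left(- \frac{1}{8}\right) 1130 = - \frac{565}{4}$)
$\frac{1}{O{\left(X \right)} + 37010} = \frac{1}{- \frac{565}{4} + 37010} = \frac{1}{\frac{147475}{4}} = \frac{4}{147475}$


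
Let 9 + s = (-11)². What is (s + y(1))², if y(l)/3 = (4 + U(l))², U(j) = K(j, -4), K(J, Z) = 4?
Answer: 92416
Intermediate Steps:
s = 112 (s = -9 + (-11)² = -9 + 121 = 112)
U(j) = 4
y(l) = 192 (y(l) = 3*(4 + 4)² = 3*8² = 3*64 = 192)
(s + y(1))² = (112 + 192)² = 304² = 92416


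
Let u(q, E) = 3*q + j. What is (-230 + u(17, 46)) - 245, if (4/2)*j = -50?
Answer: -449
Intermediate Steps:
j = -25 (j = (½)*(-50) = -25)
u(q, E) = -25 + 3*q (u(q, E) = 3*q - 25 = -25 + 3*q)
(-230 + u(17, 46)) - 245 = (-230 + (-25 + 3*17)) - 245 = (-230 + (-25 + 51)) - 245 = (-230 + 26) - 245 = -204 - 245 = -449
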